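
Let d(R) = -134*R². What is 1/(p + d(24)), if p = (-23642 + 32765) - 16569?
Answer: -1/84630 ≈ -1.1816e-5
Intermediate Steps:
p = -7446 (p = 9123 - 16569 = -7446)
1/(p + d(24)) = 1/(-7446 - 134*24²) = 1/(-7446 - 134*576) = 1/(-7446 - 77184) = 1/(-84630) = -1/84630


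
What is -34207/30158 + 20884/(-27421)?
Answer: -92224107/48644854 ≈ -1.8959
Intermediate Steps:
-34207/30158 + 20884/(-27421) = -34207*1/30158 + 20884*(-1/27421) = -34207/30158 - 20884/27421 = -92224107/48644854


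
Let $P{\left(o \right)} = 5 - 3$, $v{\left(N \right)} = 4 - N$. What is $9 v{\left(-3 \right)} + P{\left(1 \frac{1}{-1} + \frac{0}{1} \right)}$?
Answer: $65$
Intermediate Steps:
$P{\left(o \right)} = 2$ ($P{\left(o \right)} = 5 - 3 = 2$)
$9 v{\left(-3 \right)} + P{\left(1 \frac{1}{-1} + \frac{0}{1} \right)} = 9 \left(4 - -3\right) + 2 = 9 \left(4 + 3\right) + 2 = 9 \cdot 7 + 2 = 63 + 2 = 65$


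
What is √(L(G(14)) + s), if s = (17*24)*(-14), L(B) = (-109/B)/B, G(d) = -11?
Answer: I*√691261/11 ≈ 75.584*I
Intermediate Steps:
L(B) = -109/B²
s = -5712 (s = 408*(-14) = -5712)
√(L(G(14)) + s) = √(-109/(-11)² - 5712) = √(-109*1/121 - 5712) = √(-109/121 - 5712) = √(-691261/121) = I*√691261/11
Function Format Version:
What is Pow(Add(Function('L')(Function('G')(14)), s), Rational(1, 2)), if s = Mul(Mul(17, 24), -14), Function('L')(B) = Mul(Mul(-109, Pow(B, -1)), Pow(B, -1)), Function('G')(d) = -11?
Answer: Mul(Rational(1, 11), I, Pow(691261, Rational(1, 2))) ≈ Mul(75.584, I)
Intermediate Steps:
Function('L')(B) = Mul(-109, Pow(B, -2))
s = -5712 (s = Mul(408, -14) = -5712)
Pow(Add(Function('L')(Function('G')(14)), s), Rational(1, 2)) = Pow(Add(Mul(-109, Pow(-11, -2)), -5712), Rational(1, 2)) = Pow(Add(Mul(-109, Rational(1, 121)), -5712), Rational(1, 2)) = Pow(Add(Rational(-109, 121), -5712), Rational(1, 2)) = Pow(Rational(-691261, 121), Rational(1, 2)) = Mul(Rational(1, 11), I, Pow(691261, Rational(1, 2)))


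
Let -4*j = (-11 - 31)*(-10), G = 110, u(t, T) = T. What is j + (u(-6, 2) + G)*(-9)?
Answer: -1113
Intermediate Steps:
j = -105 (j = -(-11 - 31)*(-10)/4 = -(-21)*(-10)/2 = -¼*420 = -105)
j + (u(-6, 2) + G)*(-9) = -105 + (2 + 110)*(-9) = -105 + 112*(-9) = -105 - 1008 = -1113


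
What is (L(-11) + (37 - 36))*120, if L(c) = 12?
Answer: 1560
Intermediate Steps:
(L(-11) + (37 - 36))*120 = (12 + (37 - 36))*120 = (12 + 1)*120 = 13*120 = 1560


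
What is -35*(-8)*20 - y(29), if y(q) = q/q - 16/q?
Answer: 162387/29 ≈ 5599.6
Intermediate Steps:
y(q) = 1 - 16/q
-35*(-8)*20 - y(29) = -35*(-8)*20 - (-16 + 29)/29 = 280*20 - 13/29 = 5600 - 1*13/29 = 5600 - 13/29 = 162387/29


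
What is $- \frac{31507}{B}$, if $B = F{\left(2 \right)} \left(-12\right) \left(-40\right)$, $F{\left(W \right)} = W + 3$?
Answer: $- \frac{31507}{2400} \approx -13.128$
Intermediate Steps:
$F{\left(W \right)} = 3 + W$
$B = 2400$ ($B = \left(3 + 2\right) \left(-12\right) \left(-40\right) = 5 \left(-12\right) \left(-40\right) = \left(-60\right) \left(-40\right) = 2400$)
$- \frac{31507}{B} = - \frac{31507}{2400}$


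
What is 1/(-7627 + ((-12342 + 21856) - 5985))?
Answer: -1/4098 ≈ -0.00024402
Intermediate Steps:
1/(-7627 + ((-12342 + 21856) - 5985)) = 1/(-7627 + (9514 - 5985)) = 1/(-7627 + 3529) = 1/(-4098) = -1/4098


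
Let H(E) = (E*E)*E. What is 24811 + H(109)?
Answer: 1319840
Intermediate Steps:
H(E) = E³ (H(E) = E²*E = E³)
24811 + H(109) = 24811 + 109³ = 24811 + 1295029 = 1319840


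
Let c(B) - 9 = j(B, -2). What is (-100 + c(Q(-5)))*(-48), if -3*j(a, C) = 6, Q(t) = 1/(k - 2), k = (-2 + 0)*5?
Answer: 4464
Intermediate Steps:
k = -10 (k = -2*5 = -10)
Q(t) = -1/12 (Q(t) = 1/(-10 - 2) = 1/(-12) = -1/12)
j(a, C) = -2 (j(a, C) = -⅓*6 = -2)
c(B) = 7 (c(B) = 9 - 2 = 7)
(-100 + c(Q(-5)))*(-48) = (-100 + 7)*(-48) = -93*(-48) = 4464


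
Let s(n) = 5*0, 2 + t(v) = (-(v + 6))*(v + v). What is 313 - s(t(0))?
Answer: 313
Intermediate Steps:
t(v) = -2 + 2*v*(-6 - v) (t(v) = -2 + (-(v + 6))*(v + v) = -2 + (-(6 + v))*(2*v) = -2 + (-6 - v)*(2*v) = -2 + 2*v*(-6 - v))
s(n) = 0
313 - s(t(0)) = 313 - 1*0 = 313 + 0 = 313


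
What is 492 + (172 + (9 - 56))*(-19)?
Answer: -1883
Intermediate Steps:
492 + (172 + (9 - 56))*(-19) = 492 + (172 - 47)*(-19) = 492 + 125*(-19) = 492 - 2375 = -1883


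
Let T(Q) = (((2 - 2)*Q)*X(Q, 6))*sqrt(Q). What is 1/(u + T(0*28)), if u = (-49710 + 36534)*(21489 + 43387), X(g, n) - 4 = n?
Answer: -1/854806176 ≈ -1.1699e-9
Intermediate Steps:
X(g, n) = 4 + n
T(Q) = 0 (T(Q) = (((2 - 2)*Q)*(4 + 6))*sqrt(Q) = ((0*Q)*10)*sqrt(Q) = (0*10)*sqrt(Q) = 0*sqrt(Q) = 0)
u = -854806176 (u = -13176*64876 = -854806176)
1/(u + T(0*28)) = 1/(-854806176 + 0) = 1/(-854806176) = -1/854806176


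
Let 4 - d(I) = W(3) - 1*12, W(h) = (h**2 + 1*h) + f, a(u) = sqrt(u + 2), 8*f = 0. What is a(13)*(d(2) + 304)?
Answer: 308*sqrt(15) ≈ 1192.9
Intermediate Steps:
f = 0 (f = (1/8)*0 = 0)
a(u) = sqrt(2 + u)
W(h) = h + h**2 (W(h) = (h**2 + 1*h) + 0 = (h**2 + h) + 0 = (h + h**2) + 0 = h + h**2)
d(I) = 4 (d(I) = 4 - (3*(1 + 3) - 1*12) = 4 - (3*4 - 12) = 4 - (12 - 12) = 4 - 1*0 = 4 + 0 = 4)
a(13)*(d(2) + 304) = sqrt(2 + 13)*(4 + 304) = sqrt(15)*308 = 308*sqrt(15)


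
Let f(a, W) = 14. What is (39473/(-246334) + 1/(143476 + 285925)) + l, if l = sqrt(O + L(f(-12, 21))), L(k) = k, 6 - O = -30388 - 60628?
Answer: -16949499339/105776065934 + 2*sqrt(22759) ≈ 301.56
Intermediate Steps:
O = 91022 (O = 6 - (-30388 - 60628) = 6 - 1*(-91016) = 6 + 91016 = 91022)
l = 2*sqrt(22759) (l = sqrt(91022 + 14) = sqrt(91036) = 2*sqrt(22759) ≈ 301.72)
(39473/(-246334) + 1/(143476 + 285925)) + l = (39473/(-246334) + 1/(143476 + 285925)) + 2*sqrt(22759) = (39473*(-1/246334) + 1/429401) + 2*sqrt(22759) = (-39473/246334 + 1/429401) + 2*sqrt(22759) = -16949499339/105776065934 + 2*sqrt(22759)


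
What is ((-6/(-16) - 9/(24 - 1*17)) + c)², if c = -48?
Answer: 7502121/3136 ≈ 2392.3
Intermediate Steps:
((-6/(-16) - 9/(24 - 1*17)) + c)² = ((-6/(-16) - 9/(24 - 1*17)) - 48)² = ((-6*(-1/16) - 9/(24 - 17)) - 48)² = ((3/8 - 9/7) - 48)² = (-51/56 - 48)² = (-2739/56)² = 7502121/3136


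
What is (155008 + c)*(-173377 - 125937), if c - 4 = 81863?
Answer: -70900003750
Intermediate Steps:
c = 81867 (c = 4 + 81863 = 81867)
(155008 + c)*(-173377 - 125937) = (155008 + 81867)*(-173377 - 125937) = 236875*(-299314) = -70900003750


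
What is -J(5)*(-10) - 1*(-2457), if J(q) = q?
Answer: 2507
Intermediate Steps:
-J(5)*(-10) - 1*(-2457) = -1*5*(-10) - 1*(-2457) = -5*(-10) + 2457 = 50 + 2457 = 2507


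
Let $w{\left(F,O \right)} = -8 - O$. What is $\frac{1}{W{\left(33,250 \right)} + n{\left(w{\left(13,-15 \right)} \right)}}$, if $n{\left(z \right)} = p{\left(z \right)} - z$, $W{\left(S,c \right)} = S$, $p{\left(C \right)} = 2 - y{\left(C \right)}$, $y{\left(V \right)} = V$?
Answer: $\frac{1}{21} \approx 0.047619$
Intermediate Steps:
$p{\left(C \right)} = 2 - C$
$n{\left(z \right)} = 2 - 2 z$ ($n{\left(z \right)} = \left(2 - z\right) - z = 2 - 2 z$)
$\frac{1}{W{\left(33,250 \right)} + n{\left(w{\left(13,-15 \right)} \right)}} = \frac{1}{33 + \left(2 - 2 \left(-8 - -15\right)\right)} = \frac{1}{33 + \left(2 - 2 \left(-8 + 15\right)\right)} = \frac{1}{33 + \left(2 - 14\right)} = \frac{1}{33 - 12} = \frac{1}{21}$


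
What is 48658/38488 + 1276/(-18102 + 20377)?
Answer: 79903819/43780100 ≈ 1.8251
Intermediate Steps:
48658/38488 + 1276/(-18102 + 20377) = 48658*(1/38488) + 1276/2275 = 24329/19244 + 1276*(1/2275) = 24329/19244 + 1276/2275 = 79903819/43780100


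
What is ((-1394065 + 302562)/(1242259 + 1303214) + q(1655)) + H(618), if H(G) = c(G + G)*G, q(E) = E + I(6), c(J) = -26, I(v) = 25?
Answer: -5232193861/363639 ≈ -14388.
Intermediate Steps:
q(E) = 25 + E (q(E) = E + 25 = 25 + E)
H(G) = -26*G
((-1394065 + 302562)/(1242259 + 1303214) + q(1655)) + H(618) = ((-1394065 + 302562)/(1242259 + 1303214) + (25 + 1655)) - 26*618 = (-1091503/2545473 + 1680) - 16068 = (-1091503*1/2545473 + 1680) - 16068 = (-155929/363639 + 1680) - 16068 = 610757591/363639 - 16068 = -5232193861/363639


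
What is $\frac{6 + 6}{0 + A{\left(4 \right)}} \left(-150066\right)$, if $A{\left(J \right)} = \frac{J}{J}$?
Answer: $-1800792$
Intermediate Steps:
$A{\left(J \right)} = 1$
$\frac{6 + 6}{0 + A{\left(4 \right)}} \left(-150066\right) = \frac{6 + 6}{0 + 1} \left(-150066\right) = \frac{12}{1} \left(-150066\right) = 12 \cdot 1 \left(-150066\right) = 12 \left(-150066\right) = -1800792$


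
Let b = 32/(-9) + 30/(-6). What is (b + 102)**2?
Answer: 707281/81 ≈ 8731.9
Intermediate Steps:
b = -77/9 (b = 32*(-1/9) + 30*(-1/6) = -32/9 - 5 = -77/9 ≈ -8.5556)
(b + 102)**2 = (-77/9 + 102)**2 = (841/9)**2 = 707281/81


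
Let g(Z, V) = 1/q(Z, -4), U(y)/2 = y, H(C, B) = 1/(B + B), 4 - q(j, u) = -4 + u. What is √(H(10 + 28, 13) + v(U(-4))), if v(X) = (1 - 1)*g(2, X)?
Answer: √26/26 ≈ 0.19612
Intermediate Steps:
q(j, u) = 8 - u (q(j, u) = 4 - (-4 + u) = 4 + (4 - u) = 8 - u)
H(C, B) = 1/(2*B)
U(y) = 2*y
g(Z, V) = 1/12 (g(Z, V) = 1/(8 - 1*(-4)) = 1/(8 + 4) = 1/12)
v(X) = 0 (v(X) = (1 - 1)*(1/12) = 0*(1/12) = 0)
√(H(10 + 28, 13) + v(U(-4))) = √((½)/13 + 0) = √((½)*(1/13) + 0) = √(1/26 + 0) = √(1/26) = √26/26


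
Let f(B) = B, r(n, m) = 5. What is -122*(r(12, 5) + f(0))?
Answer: -610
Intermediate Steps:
-122*(r(12, 5) + f(0)) = -122*(5 + 0) = -122*5 = -610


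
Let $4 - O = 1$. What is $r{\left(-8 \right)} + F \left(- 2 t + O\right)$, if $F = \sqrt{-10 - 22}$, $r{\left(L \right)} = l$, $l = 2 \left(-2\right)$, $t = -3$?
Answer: $-4 + 36 i \sqrt{2} \approx -4.0 + 50.912 i$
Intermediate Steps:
$O = 3$ ($O = 4 - 1 = 3$)
$l = -4$
$r{\left(L \right)} = -4$
$F = 4 i \sqrt{2}$ ($F = \sqrt{-32} = 4 i \sqrt{2} \approx 5.6569 i$)
$r{\left(-8 \right)} + F \left(- 2 t + O\right) = -4 + 4 i \sqrt{2} \left(\left(-2\right) \left(-3\right) + 3\right) = -4 + 4 i \sqrt{2} \left(6 + 3\right) = -4 + 4 i \sqrt{2} \cdot 9 = -4 + 36 i \sqrt{2}$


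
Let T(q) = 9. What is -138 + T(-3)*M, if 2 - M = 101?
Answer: -1029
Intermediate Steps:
M = -99 (M = 2 - 1*101 = 2 - 101 = -99)
-138 + T(-3)*M = -138 + 9*(-99) = -138 - 891 = -1029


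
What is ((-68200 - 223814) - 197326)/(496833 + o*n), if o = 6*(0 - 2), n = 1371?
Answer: -489340/480381 ≈ -1.0187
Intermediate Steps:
o = -12 (o = 6*(-2) = -12)
((-68200 - 223814) - 197326)/(496833 + o*n) = ((-68200 - 223814) - 197326)/(496833 - 12*1371) = (-292014 - 197326)/(496833 - 16452) = -489340/480381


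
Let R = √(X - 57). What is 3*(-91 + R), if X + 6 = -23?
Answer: -273 + 3*I*√86 ≈ -273.0 + 27.821*I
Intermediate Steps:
X = -29 (X = -6 - 23 = -29)
R = I*√86 (R = √(-29 - 57) = √(-86) = I*√86 ≈ 9.2736*I)
3*(-91 + R) = 3*(-91 + I*√86) = -273 + 3*I*√86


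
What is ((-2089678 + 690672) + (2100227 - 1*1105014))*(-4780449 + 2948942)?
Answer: 739549706051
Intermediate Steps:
((-2089678 + 690672) + (2100227 - 1*1105014))*(-4780449 + 2948942) = (-1399006 + (2100227 - 1105014))*(-1831507) = (-1399006 + 995213)*(-1831507) = -403793*(-1831507) = 739549706051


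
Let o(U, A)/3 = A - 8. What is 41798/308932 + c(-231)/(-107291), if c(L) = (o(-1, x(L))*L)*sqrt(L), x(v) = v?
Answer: 20899/154466 - 165627*I*sqrt(231)/107291 ≈ 0.1353 - 23.462*I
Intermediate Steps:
o(U, A) = -24 + 3*A (o(U, A) = 3*(A - 8) = 3*(-8 + A) = -24 + 3*A)
c(L) = L**(3/2)*(-24 + 3*L) (c(L) = ((-24 + 3*L)*L)*sqrt(L) = (L*(-24 + 3*L))*sqrt(L) = L**(3/2)*(-24 + 3*L))
41798/308932 + c(-231)/(-107291) = 41798/308932 + (3*(-231)**(3/2)*(-8 - 231))/(-107291) = 41798*(1/308932) + (3*(-231*I*sqrt(231))*(-239))*(-1/107291) = 20899/154466 + (165627*I*sqrt(231))*(-1/107291) = 20899/154466 - 165627*I*sqrt(231)/107291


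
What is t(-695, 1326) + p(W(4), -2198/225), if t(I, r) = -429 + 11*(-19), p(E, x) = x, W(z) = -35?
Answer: -145748/225 ≈ -647.77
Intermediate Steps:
t(I, r) = -638 (t(I, r) = -429 - 209 = -638)
t(-695, 1326) + p(W(4), -2198/225) = -638 - 2198/225 = -145748/225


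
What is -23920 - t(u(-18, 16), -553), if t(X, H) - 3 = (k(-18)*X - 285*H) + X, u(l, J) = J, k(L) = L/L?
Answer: -181560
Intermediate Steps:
k(L) = 1
t(X, H) = 3 - 285*H + 2*X (t(X, H) = 3 + ((1*X - 285*H) + X) = 3 + ((X - 285*H) + X) = 3 + (-285*H + 2*X) = 3 - 285*H + 2*X)
-23920 - t(u(-18, 16), -553) = -23920 - (3 - 285*(-553) + 2*16) = -23920 - (3 + 157605 + 32) = -23920 - 1*157640 = -23920 - 157640 = -181560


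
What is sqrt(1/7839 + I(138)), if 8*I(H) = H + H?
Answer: sqrt(942235606)/5226 ≈ 5.8737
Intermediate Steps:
I(H) = H/4 (I(H) = (H + H)/8 = (2*H)/8 = H/4)
sqrt(1/7839 + I(138)) = sqrt(1/7839 + (1/4)*138) = sqrt(1/7839 + 69/2) = sqrt(540893/15678) = sqrt(942235606)/5226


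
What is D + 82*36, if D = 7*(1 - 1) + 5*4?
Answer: 2972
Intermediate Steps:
D = 20 (D = 7*0 + 20 = 0 + 20 = 20)
D + 82*36 = 20 + 82*36 = 20 + 2952 = 2972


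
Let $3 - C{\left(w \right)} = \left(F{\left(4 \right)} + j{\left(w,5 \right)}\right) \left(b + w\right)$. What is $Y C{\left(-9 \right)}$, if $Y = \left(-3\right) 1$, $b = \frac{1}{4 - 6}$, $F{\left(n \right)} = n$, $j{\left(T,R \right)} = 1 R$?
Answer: $- \frac{531}{2} \approx -265.5$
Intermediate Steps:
$j{\left(T,R \right)} = R$
$b = - \frac{1}{2}$ ($b = \frac{1}{-2} = - \frac{1}{2} \approx -0.5$)
$C{\left(w \right)} = \frac{15}{2} - 9 w$ ($C{\left(w \right)} = 3 - \left(4 + 5\right) \left(- \frac{1}{2} + w\right) = 3 - 9 \left(- \frac{1}{2} + w\right) = 3 - \left(- \frac{9}{2} + 9 w\right) = \frac{15}{2} - 9 w$)
$Y = -3$
$Y C{\left(-9 \right)} = - 3 \left(\frac{15}{2} - -81\right) = - 3 \left(\frac{15}{2} + 81\right) = \left(-3\right) \frac{177}{2} = - \frac{531}{2}$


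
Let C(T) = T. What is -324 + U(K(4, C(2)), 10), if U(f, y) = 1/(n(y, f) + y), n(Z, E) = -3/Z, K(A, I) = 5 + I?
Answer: -31418/97 ≈ -323.90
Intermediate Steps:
U(f, y) = 1/(y - 3/y) (U(f, y) = 1/(-3/y + y) = 1/(y - 3/y))
-324 + U(K(4, C(2)), 10) = -324 + 10/(-3 + 10**2) = -324 + 10/(-3 + 100) = -324 + 10/97 = -31418/97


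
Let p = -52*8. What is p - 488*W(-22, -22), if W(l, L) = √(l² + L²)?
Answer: -416 - 10736*√2 ≈ -15599.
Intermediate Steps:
p = -416
W(l, L) = √(L² + l²)
p - 488*W(-22, -22) = -416 - 488*√((-22)² + (-22)²) = -416 - 488*√(484 + 484) = -416 - 10736*√2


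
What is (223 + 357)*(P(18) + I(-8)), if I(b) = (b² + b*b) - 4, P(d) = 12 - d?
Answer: 68440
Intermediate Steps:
I(b) = -4 + 2*b² (I(b) = (b² + b²) - 4 = 2*b² - 4 = -4 + 2*b²)
(223 + 357)*(P(18) + I(-8)) = (223 + 357)*((12 - 1*18) + (-4 + 2*(-8)²)) = 580*((12 - 18) + (-4 + 2*64)) = 580*(-6 + (-4 + 128)) = 580*(-6 + 124) = 580*118 = 68440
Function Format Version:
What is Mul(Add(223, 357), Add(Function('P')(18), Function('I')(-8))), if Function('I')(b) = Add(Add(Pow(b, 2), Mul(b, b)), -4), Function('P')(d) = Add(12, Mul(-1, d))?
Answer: 68440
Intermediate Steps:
Function('I')(b) = Add(-4, Mul(2, Pow(b, 2))) (Function('I')(b) = Add(Add(Pow(b, 2), Pow(b, 2)), -4) = Add(Mul(2, Pow(b, 2)), -4) = Add(-4, Mul(2, Pow(b, 2))))
Mul(Add(223, 357), Add(Function('P')(18), Function('I')(-8))) = Mul(Add(223, 357), Add(Add(12, Mul(-1, 18)), Add(-4, Mul(2, Pow(-8, 2))))) = Mul(580, Add(Add(12, -18), Add(-4, Mul(2, 64)))) = Mul(580, Add(-6, Add(-4, 128))) = Mul(580, Add(-6, 124)) = Mul(580, 118) = 68440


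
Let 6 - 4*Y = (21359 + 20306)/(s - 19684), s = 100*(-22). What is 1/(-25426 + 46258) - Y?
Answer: -225200167/113971872 ≈ -1.9759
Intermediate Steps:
s = -2200
Y = 172969/87536 (Y = 3/2 - (21359 + 20306)/(4*(-2200 - 19684)) = 3/2 - 41665/(4*(-21884)) = 3/2 - 41665*(-1)/(4*21884) = 3/2 - ¼*(-41665/21884) = 3/2 + 41665/87536 = 172969/87536 ≈ 1.9760)
1/(-25426 + 46258) - Y = 1/(-25426 + 46258) - 1*172969/87536 = 1/20832 - 172969/87536 = -225200167/113971872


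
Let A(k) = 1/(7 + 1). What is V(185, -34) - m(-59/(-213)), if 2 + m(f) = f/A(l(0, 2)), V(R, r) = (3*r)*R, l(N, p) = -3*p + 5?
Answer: -4019356/213 ≈ -18870.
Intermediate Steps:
l(N, p) = 5 - 3*p
A(k) = ⅛ (A(k) = 1/8 = ⅛)
V(R, r) = 3*R*r
m(f) = -2 + 8*f (m(f) = -2 + f/(⅛) = -2 + f*8 = -2 + 8*f)
V(185, -34) - m(-59/(-213)) = 3*185*(-34) - (-2 + 8*(-59/(-213))) = -18870 - (-2 + 8*(-59*(-1/213))) = -18870 - (-2 + 8*(59/213)) = -18870 - (-2 + 472/213) = -18870 - 1*46/213 = -18870 - 46/213 = -4019356/213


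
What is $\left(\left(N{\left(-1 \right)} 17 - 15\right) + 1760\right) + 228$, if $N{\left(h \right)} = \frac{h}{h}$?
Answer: $1990$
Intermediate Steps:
$N{\left(h \right)} = 1$
$\left(\left(N{\left(-1 \right)} 17 - 15\right) + 1760\right) + 228 = \left(\left(1 \cdot 17 - 15\right) + 1760\right) + 228 = \left(\left(17 - 15\right) + 1760\right) + 228 = \left(2 + 1760\right) + 228 = 1762 + 228 = 1990$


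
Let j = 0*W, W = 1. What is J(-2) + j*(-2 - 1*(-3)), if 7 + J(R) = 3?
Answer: -4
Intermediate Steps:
J(R) = -4 (J(R) = -7 + 3 = -4)
j = 0 (j = 0*1 = 0)
J(-2) + j*(-2 - 1*(-3)) = -4 + 0*(-2 - 1*(-3)) = -4 + 0*(-2 + 3) = -4 + 0*1 = -4 + 0 = -4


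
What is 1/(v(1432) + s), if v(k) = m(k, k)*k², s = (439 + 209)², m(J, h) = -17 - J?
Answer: -1/2970934272 ≈ -3.3659e-10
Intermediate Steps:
s = 419904 (s = 648² = 419904)
v(k) = k²*(-17 - k) (v(k) = (-17 - k)*k² = k²*(-17 - k))
1/(v(1432) + s) = 1/(1432²*(-17 - 1*1432) + 419904) = 1/(2050624*(-17 - 1432) + 419904) = 1/(2050624*(-1449) + 419904) = 1/(-2971354176 + 419904) = 1/(-2970934272) = -1/2970934272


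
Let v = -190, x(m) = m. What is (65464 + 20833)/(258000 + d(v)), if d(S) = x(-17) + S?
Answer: 86297/257793 ≈ 0.33475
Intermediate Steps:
d(S) = -17 + S
(65464 + 20833)/(258000 + d(v)) = (65464 + 20833)/(258000 + (-17 - 190)) = 86297/(258000 - 207) = 86297/257793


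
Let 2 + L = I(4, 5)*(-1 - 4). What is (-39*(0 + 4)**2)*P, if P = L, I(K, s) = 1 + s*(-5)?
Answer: -73632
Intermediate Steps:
I(K, s) = 1 - 5*s
L = 118 (L = -2 + (1 - 5*5)*(-1 - 4) = -2 + (1 - 25)*(-5) = -2 - 24*(-5) = -2 + 120 = 118)
P = 118
(-39*(0 + 4)**2)*P = -39*(0 + 4)**2*118 = -39*4**2*118 = -39*16*118 = -624*118 = -73632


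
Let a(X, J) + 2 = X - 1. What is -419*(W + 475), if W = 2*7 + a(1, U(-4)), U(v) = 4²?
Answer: -204053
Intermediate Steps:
U(v) = 16
a(X, J) = -3 + X (a(X, J) = -2 + (X - 1) = -2 + (-1 + X) = -3 + X)
W = 12 (W = 2*7 + (-3 + 1) = 14 - 2 = 12)
-419*(W + 475) = -419*(12 + 475) = -419*487 = -204053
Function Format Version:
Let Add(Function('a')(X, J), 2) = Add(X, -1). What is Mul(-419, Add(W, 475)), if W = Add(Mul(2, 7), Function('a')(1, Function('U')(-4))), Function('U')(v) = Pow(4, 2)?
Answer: -204053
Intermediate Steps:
Function('U')(v) = 16
Function('a')(X, J) = Add(-3, X) (Function('a')(X, J) = Add(-2, Add(X, -1)) = Add(-2, Add(-1, X)) = Add(-3, X))
W = 12 (W = Add(Mul(2, 7), Add(-3, 1)) = Add(14, -2) = 12)
Mul(-419, Add(W, 475)) = Mul(-419, Add(12, 475)) = Mul(-419, 487) = -204053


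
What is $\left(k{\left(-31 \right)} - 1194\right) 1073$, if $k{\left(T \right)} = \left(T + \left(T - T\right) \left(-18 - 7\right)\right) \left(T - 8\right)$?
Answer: $16095$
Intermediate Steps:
$k{\left(T \right)} = T \left(-8 + T\right)$ ($k{\left(T \right)} = \left(T + 0 \left(-25\right)\right) \left(-8 + T\right) = \left(T + 0\right) \left(-8 + T\right) = T \left(-8 + T\right)$)
$\left(k{\left(-31 \right)} - 1194\right) 1073 = \left(- 31 \left(-8 - 31\right) - 1194\right) 1073 = \left(\left(-31\right) \left(-39\right) - 1194\right) 1073 = \left(1209 - 1194\right) 1073 = 15 \cdot 1073 = 16095$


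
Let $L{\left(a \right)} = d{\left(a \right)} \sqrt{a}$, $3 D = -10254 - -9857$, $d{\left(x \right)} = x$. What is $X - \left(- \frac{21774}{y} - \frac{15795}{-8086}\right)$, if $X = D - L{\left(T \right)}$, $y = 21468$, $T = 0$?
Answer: $- \frac{222449987}{1669137} \approx -133.27$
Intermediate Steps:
$D = - \frac{397}{3}$ ($D = \frac{-10254 - -9857}{3} = \frac{-10254 + 9857}{3} = \frac{1}{3} \left(-397\right) = - \frac{397}{3} \approx -132.33$)
$L{\left(a \right)} = a^{\frac{3}{2}}$ ($L{\left(a \right)} = a \sqrt{a} = a^{\frac{3}{2}}$)
$X = - \frac{397}{3}$ ($X = - \frac{397}{3} - 0^{\frac{3}{2}} = - \frac{397}{3} - 0 = - \frac{397}{3} + 0 = - \frac{397}{3} \approx -132.33$)
$X - \left(- \frac{21774}{y} - \frac{15795}{-8086}\right) = - \frac{397}{3} - \left(- \frac{21774}{21468} - \frac{15795}{-8086}\right) = - \frac{397}{3} - \left(\left(-21774\right) \frac{1}{21468} - - \frac{1215}{622}\right) = - \frac{397}{3} - \left(- \frac{3629}{3578} + \frac{1215}{622}\right) = - \frac{397}{3} - \frac{522508}{556379} = - \frac{222449987}{1669137}$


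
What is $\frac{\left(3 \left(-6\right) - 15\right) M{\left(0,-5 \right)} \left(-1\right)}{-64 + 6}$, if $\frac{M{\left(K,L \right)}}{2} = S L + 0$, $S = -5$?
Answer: $- \frac{825}{29} \approx -28.448$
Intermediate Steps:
$M{\left(K,L \right)} = - 10 L$ ($M{\left(K,L \right)} = 2 \left(- 5 L + 0\right) = 2 \left(- 5 L\right) = - 10 L$)
$\frac{\left(3 \left(-6\right) - 15\right) M{\left(0,-5 \right)} \left(-1\right)}{-64 + 6} = \frac{\left(3 \left(-6\right) - 15\right) \left(-10\right) \left(-5\right) \left(-1\right)}{-64 + 6} = \frac{\left(-18 - 15\right) 50 \left(-1\right)}{-58} = \left(-33\right) \left(-50\right) \left(- \frac{1}{58}\right) = 1650 \left(- \frac{1}{58}\right) = - \frac{825}{29}$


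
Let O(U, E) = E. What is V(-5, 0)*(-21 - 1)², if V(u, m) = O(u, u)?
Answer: -2420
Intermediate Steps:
V(u, m) = u
V(-5, 0)*(-21 - 1)² = -5*(-21 - 1)² = -5*(-22)² = -5*484 = -2420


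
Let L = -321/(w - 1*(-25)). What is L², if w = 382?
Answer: 103041/165649 ≈ 0.62204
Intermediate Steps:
L = -321/407 (L = -321/(382 - 1*(-25)) = -321/(382 + 25) = -321/407 ≈ -0.78870)
L² = (-321/407)² = 103041/165649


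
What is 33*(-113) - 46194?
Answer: -49923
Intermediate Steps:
33*(-113) - 46194 = -3729 - 46194 = -49923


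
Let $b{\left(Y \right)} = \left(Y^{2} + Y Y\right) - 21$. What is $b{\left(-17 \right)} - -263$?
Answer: $820$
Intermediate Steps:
$b{\left(Y \right)} = -21 + 2 Y^{2}$ ($b{\left(Y \right)} = \left(Y^{2} + Y^{2}\right) - 21 = 2 Y^{2} - 21 = -21 + 2 Y^{2}$)
$b{\left(-17 \right)} - -263 = \left(-21 + 2 \left(-17\right)^{2}\right) - -263 = \left(-21 + 2 \cdot 289\right) + 263 = \left(-21 + 578\right) + 263 = 557 + 263 = 820$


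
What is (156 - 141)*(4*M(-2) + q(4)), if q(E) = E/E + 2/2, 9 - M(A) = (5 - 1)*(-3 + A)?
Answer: 1770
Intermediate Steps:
M(A) = 21 - 4*A (M(A) = 9 - (5 - 1)*(-3 + A) = 9 - 4*(-3 + A) = 9 - (-12 + 4*A) = 9 + (12 - 4*A) = 21 - 4*A)
q(E) = 2 (q(E) = 1 + 2*(½) = 1 + 1 = 2)
(156 - 141)*(4*M(-2) + q(4)) = (156 - 141)*(4*(21 - 4*(-2)) + 2) = 15*(4*(21 + 8) + 2) = 15*(4*29 + 2) = 15*(116 + 2) = 15*118 = 1770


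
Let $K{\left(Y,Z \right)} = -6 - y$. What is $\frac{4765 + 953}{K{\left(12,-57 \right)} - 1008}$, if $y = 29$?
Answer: $- \frac{5718}{1043} \approx -5.4823$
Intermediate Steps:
$K{\left(Y,Z \right)} = -35$ ($K{\left(Y,Z \right)} = -6 - 29 = -35$)
$\frac{4765 + 953}{K{\left(12,-57 \right)} - 1008} = \frac{4765 + 953}{-35 - 1008} = \frac{5718}{-1043} = 5718 \left(- \frac{1}{1043}\right) = - \frac{5718}{1043}$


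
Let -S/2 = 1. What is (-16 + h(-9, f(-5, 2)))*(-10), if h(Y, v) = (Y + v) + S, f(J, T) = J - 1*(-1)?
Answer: 310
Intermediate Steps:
S = -2 (S = -2*1 = -2)
f(J, T) = 1 + J (f(J, T) = J + 1 = 1 + J)
h(Y, v) = -2 + Y + v (h(Y, v) = (Y + v) - 2 = -2 + Y + v)
(-16 + h(-9, f(-5, 2)))*(-10) = (-16 + (-2 - 9 + (1 - 5)))*(-10) = (-16 + (-2 - 9 - 4))*(-10) = (-16 - 15)*(-10) = -31*(-10) = 310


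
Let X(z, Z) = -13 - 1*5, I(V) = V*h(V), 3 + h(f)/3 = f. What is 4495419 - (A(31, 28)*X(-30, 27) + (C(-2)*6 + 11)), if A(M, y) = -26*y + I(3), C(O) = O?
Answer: 4482316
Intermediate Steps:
h(f) = -9 + 3*f
I(V) = V*(-9 + 3*V)
A(M, y) = -26*y (A(M, y) = -26*y + 3*3*(-3 + 3) = -26*y + 3*3*0 = -26*y + 0 = -26*y)
X(z, Z) = -18 (X(z, Z) = -13 - 5 = -18)
4495419 - (A(31, 28)*X(-30, 27) + (C(-2)*6 + 11)) = 4495419 - (-26*28*(-18) + (-2*6 + 11)) = 4495419 - (-728*(-18) + (-12 + 11)) = 4495419 - (13104 - 1) = 4495419 - 1*13103 = 4495419 - 13103 = 4482316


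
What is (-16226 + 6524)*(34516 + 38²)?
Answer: -348883920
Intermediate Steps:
(-16226 + 6524)*(34516 + 38²) = -9702*(34516 + 1444) = -9702*35960 = -348883920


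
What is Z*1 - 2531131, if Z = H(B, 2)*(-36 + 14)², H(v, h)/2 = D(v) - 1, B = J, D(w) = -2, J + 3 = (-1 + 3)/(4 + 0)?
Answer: -2534035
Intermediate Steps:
J = -5/2 (J = -3 + (-1 + 3)/(4 + 0) = -3 + 2/4 = -3 + 2*(¼) = -3 + ½ = -5/2 ≈ -2.5000)
B = -5/2 ≈ -2.5000
H(v, h) = -6 (H(v, h) = 2*(-2 - 1) = 2*(-3) = -6)
Z = -2904 (Z = -6*(-36 + 14)² = -6*(-22)² = -6*484 = -2904)
Z*1 - 2531131 = -2904*1 - 2531131 = -2904 - 2531131 = -2534035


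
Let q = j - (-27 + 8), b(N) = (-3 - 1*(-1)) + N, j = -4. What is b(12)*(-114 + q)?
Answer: -990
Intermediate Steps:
b(N) = -2 + N (b(N) = (-3 + 1) + N = -2 + N)
q = 15 (q = -4 - (-27 + 8) = -4 - 1*(-19) = -4 + 19 = 15)
b(12)*(-114 + q) = (-2 + 12)*(-114 + 15) = 10*(-99) = -990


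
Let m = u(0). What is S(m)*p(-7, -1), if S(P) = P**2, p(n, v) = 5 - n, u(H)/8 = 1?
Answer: 768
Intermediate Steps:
u(H) = 8 (u(H) = 8*1 = 8)
m = 8
S(m)*p(-7, -1) = 8**2*(5 - 1*(-7)) = 64*(5 + 7) = 64*12 = 768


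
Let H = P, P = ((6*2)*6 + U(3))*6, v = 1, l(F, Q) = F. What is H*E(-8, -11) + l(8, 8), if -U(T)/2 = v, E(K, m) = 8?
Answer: 3368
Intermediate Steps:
U(T) = -2 (U(T) = -2*1 = -2)
P = 420 (P = ((6*2)*6 - 2)*6 = (12*6 - 2)*6 = (72 - 2)*6 = 70*6 = 420)
H = 420
H*E(-8, -11) + l(8, 8) = 420*8 + 8 = 3360 + 8 = 3368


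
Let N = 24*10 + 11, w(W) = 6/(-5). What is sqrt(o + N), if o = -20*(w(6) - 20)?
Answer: 15*sqrt(3) ≈ 25.981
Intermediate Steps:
w(W) = -6/5 (w(W) = 6*(-1/5) = -6/5)
N = 251 (N = 240 + 11 = 251)
o = 424 (o = -20*(-6/5 - 20) = -20*(-106/5) = 424)
sqrt(o + N) = sqrt(424 + 251) = sqrt(675) = 15*sqrt(3)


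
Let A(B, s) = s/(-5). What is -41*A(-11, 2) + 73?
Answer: 447/5 ≈ 89.400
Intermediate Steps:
A(B, s) = -s/5 (A(B, s) = s*(-⅕) = -s/5)
-41*A(-11, 2) + 73 = -(-41)*2/5 + 73 = -41*(-⅖) + 73 = 82/5 + 73 = 447/5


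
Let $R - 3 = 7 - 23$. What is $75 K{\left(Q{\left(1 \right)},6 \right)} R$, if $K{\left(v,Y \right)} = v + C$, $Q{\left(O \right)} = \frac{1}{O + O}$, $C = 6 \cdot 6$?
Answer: $- \frac{71175}{2} \approx -35588.0$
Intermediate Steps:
$C = 36$
$R = -13$ ($R = 3 + \left(7 - 23\right) = 3 - 16 = -13$)
$Q{\left(O \right)} = \frac{1}{2 O}$
$K{\left(v,Y \right)} = 36 + v$ ($K{\left(v,Y \right)} = v + 36 = 36 + v$)
$75 K{\left(Q{\left(1 \right)},6 \right)} R = 75 \left(36 + \frac{1}{2 \cdot 1}\right) \left(-13\right) = 75 \left(36 + \frac{1}{2} \cdot 1\right) \left(-13\right) = 75 \left(36 + \frac{1}{2}\right) \left(-13\right) = 75 \cdot \frac{73}{2} \left(-13\right) = \frac{5475}{2} \left(-13\right) = - \frac{71175}{2}$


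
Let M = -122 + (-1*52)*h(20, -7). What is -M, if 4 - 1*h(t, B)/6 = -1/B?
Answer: 9278/7 ≈ 1325.4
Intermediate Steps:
h(t, B) = 24 + 6/B (h(t, B) = 24 - (-6)/B = 24 + 6/B)
M = -9278/7 (M = -122 + (-1*52)*(24 + 6/(-7)) = -122 - 52*(24 + 6*(-1/7)) = -122 - 52*(24 - 6/7) = -122 - 52*162/7 = -122 - 8424/7 = -9278/7 ≈ -1325.4)
-M = -1*(-9278/7) = 9278/7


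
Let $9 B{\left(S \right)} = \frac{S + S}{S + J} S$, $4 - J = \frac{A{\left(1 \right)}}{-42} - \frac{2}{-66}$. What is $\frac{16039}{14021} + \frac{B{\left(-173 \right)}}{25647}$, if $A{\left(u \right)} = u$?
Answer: $\frac{96227133685847}{84232983328641} \approx 1.1424$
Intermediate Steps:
$J = \frac{615}{154}$ ($J = 4 - \left(1 \frac{1}{-42} - \frac{2}{-66}\right) = 4 - \left(1 \left(- \frac{1}{42}\right) - - \frac{1}{33}\right) = 4 - \left(- \frac{1}{42} + \frac{1}{33}\right) = 4 - \frac{1}{154} = \frac{615}{154} \approx 3.9935$)
$B{\left(S \right)} = \frac{2 S^{2}}{9 \left(\frac{615}{154} + S\right)}$ ($B{\left(S \right)} = \frac{\frac{S + S}{S + \frac{615}{154}} S}{9} = \frac{\frac{2 S}{\frac{615}{154} + S} S}{9} = \frac{2 S^{2} \frac{1}{\frac{615}{154} + S}}{9} = \frac{2 S^{2}}{9 \left(\frac{615}{154} + S\right)}$)
$\frac{16039}{14021} + \frac{B{\left(-173 \right)}}{25647} = \frac{16039}{14021} + \frac{\frac{308}{9} \left(-173\right)^{2} \frac{1}{615 + 154 \left(-173\right)}}{25647} = 16039 \cdot \frac{1}{14021} + \frac{308}{9} \cdot 29929 \frac{1}{615 - 26642} \cdot \frac{1}{25647} = \frac{16039}{14021} + \frac{308}{9} \cdot 29929 \frac{1}{-26027} \cdot \frac{1}{25647} = \frac{16039}{14021} + \frac{308}{9} \cdot 29929 \left(- \frac{1}{26027}\right) \frac{1}{25647} = \frac{16039}{14021} - \frac{9218132}{6007630221} = \frac{96227133685847}{84232983328641}$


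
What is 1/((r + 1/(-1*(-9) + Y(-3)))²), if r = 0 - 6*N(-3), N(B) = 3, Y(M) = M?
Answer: 36/11449 ≈ 0.0031444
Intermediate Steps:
r = -18 (r = 0 - 6*3 = 0 - 18 = -18)
1/((r + 1/(-1*(-9) + Y(-3)))²) = 1/((-18 + 1/(-1*(-9) - 3))²) = 1/((-18 + 1/(9 - 3))²) = 1/((-18 + 1/6)²) = 1/((-18 + ⅙)²) = 1/((-107/6)²) = 1/(11449/36) = 36/11449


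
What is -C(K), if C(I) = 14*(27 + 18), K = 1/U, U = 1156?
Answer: -630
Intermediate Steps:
K = 1/1156 ≈ 0.00086505
C(I) = 630 (C(I) = 14*45 = 630)
-C(K) = -1*630 = -630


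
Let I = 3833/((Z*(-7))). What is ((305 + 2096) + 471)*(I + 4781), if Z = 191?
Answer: 18347381408/1337 ≈ 1.3723e+7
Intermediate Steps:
I = -3833/1337 (I = 3833/((191*(-7))) = 3833/(-1337) = 3833*(-1/1337) = -3833/1337 ≈ -2.8669)
((305 + 2096) + 471)*(I + 4781) = ((305 + 2096) + 471)*(-3833/1337 + 4781) = (2401 + 471)*(6388364/1337) = 2872*(6388364/1337) = 18347381408/1337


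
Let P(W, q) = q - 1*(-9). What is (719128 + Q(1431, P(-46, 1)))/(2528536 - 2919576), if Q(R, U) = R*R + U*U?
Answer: -2766989/391040 ≈ -7.0760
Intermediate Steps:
P(W, q) = 9 + q (P(W, q) = q + 9 = 9 + q)
Q(R, U) = R² + U²
(719128 + Q(1431, P(-46, 1)))/(2528536 - 2919576) = (719128 + (1431² + (9 + 1)²))/(2528536 - 2919576) = (719128 + (2047761 + 10²))/(-391040) = (719128 + (2047761 + 100))*(-1/391040) = (719128 + 2047861)*(-1/391040) = 2766989*(-1/391040) = -2766989/391040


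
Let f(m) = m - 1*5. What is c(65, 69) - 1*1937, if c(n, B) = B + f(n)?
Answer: -1808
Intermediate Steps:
f(m) = -5 + m (f(m) = m - 5 = -5 + m)
c(n, B) = -5 + B + n (c(n, B) = B + (-5 + n) = -5 + B + n)
c(65, 69) - 1*1937 = (-5 + 69 + 65) - 1*1937 = 129 - 1937 = -1808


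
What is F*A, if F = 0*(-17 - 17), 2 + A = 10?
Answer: 0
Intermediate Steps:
A = 8 (A = -2 + 10 = 8)
F = 0 (F = 0*(-34) = 0)
F*A = 0*8 = 0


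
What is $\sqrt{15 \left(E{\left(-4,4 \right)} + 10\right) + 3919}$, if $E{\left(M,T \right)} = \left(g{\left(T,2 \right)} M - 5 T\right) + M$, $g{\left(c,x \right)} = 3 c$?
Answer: $7 \sqrt{61} \approx 54.672$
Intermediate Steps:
$E{\left(M,T \right)} = M - 5 T + 3 M T$ ($E{\left(M,T \right)} = \left(3 T M - 5 T\right) + M = \left(3 M T - 5 T\right) + M = \left(- 5 T + 3 M T\right) + M = M - 5 T + 3 M T$)
$\sqrt{15 \left(E{\left(-4,4 \right)} + 10\right) + 3919} = \sqrt{15 \left(\left(-4 - 20 + 3 \left(-4\right) 4\right) + 10\right) + 3919} = \sqrt{15 \left(\left(-4 - 20 - 48\right) + 10\right) + 3919} = \sqrt{15 \left(-72 + 10\right) + 3919} = \sqrt{15 \left(-62\right) + 3919} = \sqrt{-930 + 3919} = \sqrt{2989} = 7 \sqrt{61}$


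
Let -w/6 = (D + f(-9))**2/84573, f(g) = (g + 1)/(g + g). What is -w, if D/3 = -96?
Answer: 13395488/2283471 ≈ 5.8663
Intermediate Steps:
D = -288 (D = 3*(-96) = -288)
f(g) = (1 + g)/(2*g) (f(g) = (1 + g)/((2*g)) = (1 + g)*(1/(2*g)) = (1 + g)/(2*g))
w = -13395488/2283471 (w = -6*(-288 + (1/2)*(1 - 9)/(-9))**2/84573 = -6*(-288 + (1/2)*(-1/9)*(-8))**2/84573 = -6*(-288 + 4/9)**2/84573 = -6*(-2588/9)**2/84573 = -13395488/(27*84573) = -6*6697744/6850413 = -13395488/2283471 ≈ -5.8663)
-w = -1*(-13395488/2283471) = 13395488/2283471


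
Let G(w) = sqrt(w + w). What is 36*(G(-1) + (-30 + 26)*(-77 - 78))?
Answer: 22320 + 36*I*sqrt(2) ≈ 22320.0 + 50.912*I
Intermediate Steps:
G(w) = sqrt(2)*sqrt(w) (G(w) = sqrt(2*w) = sqrt(2)*sqrt(w))
36*(G(-1) + (-30 + 26)*(-77 - 78)) = 36*(sqrt(2)*sqrt(-1) + (-30 + 26)*(-77 - 78)) = 36*(sqrt(2)*I - 4*(-155)) = 36*(I*sqrt(2) + 620) = 36*(620 + I*sqrt(2)) = 22320 + 36*I*sqrt(2)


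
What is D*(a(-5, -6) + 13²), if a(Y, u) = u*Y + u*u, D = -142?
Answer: -33370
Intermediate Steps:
a(Y, u) = u² + Y*u (a(Y, u) = Y*u + u² = u² + Y*u)
D*(a(-5, -6) + 13²) = -142*(-6*(-5 - 6) + 13²) = -142*(-6*(-11) + 169) = -142*(66 + 169) = -142*235 = -33370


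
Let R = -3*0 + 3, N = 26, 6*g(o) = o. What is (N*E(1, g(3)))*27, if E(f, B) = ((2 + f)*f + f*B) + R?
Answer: 4563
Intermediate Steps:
g(o) = o/6
R = 3 (R = 0 + 3 = 3)
E(f, B) = 3 + B*f + f*(2 + f) (E(f, B) = ((2 + f)*f + f*B) + 3 = (f*(2 + f) + B*f) + 3 = (B*f + f*(2 + f)) + 3 = 3 + B*f + f*(2 + f))
(N*E(1, g(3)))*27 = (26*(3 + 1² + 2*1 + ((⅙)*3)*1))*27 = (26*(3 + 1 + 2 + (½)*1))*27 = (26*(3 + 1 + 2 + ½))*27 = (26*(13/2))*27 = 169*27 = 4563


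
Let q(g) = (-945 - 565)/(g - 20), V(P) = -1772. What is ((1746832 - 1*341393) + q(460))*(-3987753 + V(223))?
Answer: -246708894746625/44 ≈ -5.6070e+12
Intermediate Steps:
q(g) = -1510/(-20 + g)
((1746832 - 1*341393) + q(460))*(-3987753 + V(223)) = ((1746832 - 1*341393) - 1510/(-20 + 460))*(-3987753 - 1772) = ((1746832 - 341393) - 1510/440)*(-3989525) = (1405439 - 1510*1/440)*(-3989525) = (1405439 - 151/44)*(-3989525) = (61839165/44)*(-3989525) = -246708894746625/44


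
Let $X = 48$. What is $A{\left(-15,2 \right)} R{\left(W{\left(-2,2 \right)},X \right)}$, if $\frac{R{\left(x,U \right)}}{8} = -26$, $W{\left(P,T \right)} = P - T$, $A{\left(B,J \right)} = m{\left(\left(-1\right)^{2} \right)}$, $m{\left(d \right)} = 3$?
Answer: $-624$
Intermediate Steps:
$A{\left(B,J \right)} = 3$
$R{\left(x,U \right)} = -208$ ($R{\left(x,U \right)} = 8 \left(-26\right) = -208$)
$A{\left(-15,2 \right)} R{\left(W{\left(-2,2 \right)},X \right)} = 3 \left(-208\right) = -624$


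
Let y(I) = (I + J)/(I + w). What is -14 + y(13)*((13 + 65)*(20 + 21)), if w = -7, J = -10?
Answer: 1585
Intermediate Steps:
y(I) = (-10 + I)/(-7 + I) (y(I) = (I - 10)/(I - 7) = (-10 + I)/(-7 + I))
-14 + y(13)*((13 + 65)*(20 + 21)) = -14 + ((-10 + 13)/(-7 + 13))*((13 + 65)*(20 + 21)) = -14 + (3/6)*(78*41) = -14 + ((⅙)*3)*3198 = -14 + (½)*3198 = -14 + 1599 = 1585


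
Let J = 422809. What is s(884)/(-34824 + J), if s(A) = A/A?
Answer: 1/387985 ≈ 2.5774e-6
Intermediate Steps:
s(A) = 1
s(884)/(-34824 + J) = 1/(-34824 + 422809) = 1/387985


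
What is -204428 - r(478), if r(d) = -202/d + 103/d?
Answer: -97716485/478 ≈ -2.0443e+5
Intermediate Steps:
r(d) = -99/d
-204428 - r(478) = -204428 - (-99)/478 = -204428 - 1*(-99/478) = -204428 + 99/478 = -97716485/478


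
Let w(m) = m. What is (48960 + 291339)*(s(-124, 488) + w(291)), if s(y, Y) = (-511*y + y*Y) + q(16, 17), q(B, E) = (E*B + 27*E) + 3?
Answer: 1319339223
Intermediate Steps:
q(B, E) = 3 + 27*E + B*E (q(B, E) = (B*E + 27*E) + 3 = (27*E + B*E) + 3 = 3 + 27*E + B*E)
s(y, Y) = 734 - 511*y + Y*y (s(y, Y) = (-511*y + y*Y) + (3 + 27*17 + 16*17) = (-511*y + Y*y) + (3 + 459 + 272) = (-511*y + Y*y) + 734 = 734 - 511*y + Y*y)
(48960 + 291339)*(s(-124, 488) + w(291)) = (48960 + 291339)*((734 - 511*(-124) + 488*(-124)) + 291) = 340299*((734 + 63364 - 60512) + 291) = 340299*(3586 + 291) = 340299*3877 = 1319339223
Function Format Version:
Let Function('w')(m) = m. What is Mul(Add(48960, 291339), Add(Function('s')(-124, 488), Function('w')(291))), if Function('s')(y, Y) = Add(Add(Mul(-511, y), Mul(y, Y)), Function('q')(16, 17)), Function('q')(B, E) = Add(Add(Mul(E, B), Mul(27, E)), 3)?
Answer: 1319339223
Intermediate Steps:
Function('q')(B, E) = Add(3, Mul(27, E), Mul(B, E)) (Function('q')(B, E) = Add(Add(Mul(B, E), Mul(27, E)), 3) = Add(Add(Mul(27, E), Mul(B, E)), 3) = Add(3, Mul(27, E), Mul(B, E)))
Function('s')(y, Y) = Add(734, Mul(-511, y), Mul(Y, y)) (Function('s')(y, Y) = Add(Add(Mul(-511, y), Mul(y, Y)), Add(3, Mul(27, 17), Mul(16, 17))) = Add(Add(Mul(-511, y), Mul(Y, y)), Add(3, 459, 272)) = Add(Add(Mul(-511, y), Mul(Y, y)), 734) = Add(734, Mul(-511, y), Mul(Y, y)))
Mul(Add(48960, 291339), Add(Function('s')(-124, 488), Function('w')(291))) = Mul(Add(48960, 291339), Add(Add(734, Mul(-511, -124), Mul(488, -124)), 291)) = Mul(340299, Add(Add(734, 63364, -60512), 291)) = Mul(340299, Add(3586, 291)) = Mul(340299, 3877) = 1319339223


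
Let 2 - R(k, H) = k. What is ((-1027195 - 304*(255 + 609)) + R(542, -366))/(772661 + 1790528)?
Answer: -1290391/2563189 ≈ -0.50343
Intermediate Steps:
R(k, H) = 2 - k
((-1027195 - 304*(255 + 609)) + R(542, -366))/(772661 + 1790528) = ((-1027195 - 304*(255 + 609)) + (2 - 1*542))/(772661 + 1790528) = ((-1027195 - 304*864) + (2 - 542))/2563189 = ((-1027195 - 1*262656) - 540)*(1/2563189) = ((-1027195 - 262656) - 540)*(1/2563189) = (-1289851 - 540)*(1/2563189) = -1290391*1/2563189 = -1290391/2563189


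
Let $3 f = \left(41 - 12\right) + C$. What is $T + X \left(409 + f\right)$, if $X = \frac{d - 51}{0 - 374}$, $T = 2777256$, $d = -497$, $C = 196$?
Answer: $\frac{47225408}{17} \approx 2.778 \cdot 10^{6}$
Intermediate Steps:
$X = \frac{274}{187}$ ($X = \frac{-497 - 51}{0 - 374} = - \frac{548}{-374} = \left(-548\right) \left(- \frac{1}{374}\right) = \frac{274}{187} \approx 1.4652$)
$f = 75$ ($f = \frac{\left(41 - 12\right) + 196}{3} = \frac{29 + 196}{3} = \frac{1}{3} \cdot 225 = 75$)
$T + X \left(409 + f\right) = 2777256 + \frac{274 \left(409 + 75\right)}{187} = 2777256 + \frac{274}{187} \cdot 484 = 2777256 + \frac{12056}{17} = \frac{47225408}{17}$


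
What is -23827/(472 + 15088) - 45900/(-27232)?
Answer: 1021049/6620780 ≈ 0.15422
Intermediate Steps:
-23827/(472 + 15088) - 45900/(-27232) = -23827/15560 - 45900*(-1/27232) = -23827*1/15560 + 11475/6808 = -23827/15560 + 11475/6808 = 1021049/6620780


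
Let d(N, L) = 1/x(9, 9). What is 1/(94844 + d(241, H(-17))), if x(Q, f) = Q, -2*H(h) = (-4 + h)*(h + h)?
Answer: 9/853597 ≈ 1.0544e-5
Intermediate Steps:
H(h) = -h*(-4 + h) (H(h) = -(-4 + h)*(h + h)/2 = -(-4 + h)*2*h/2 = -h*(-4 + h))
d(N, L) = 1/9
1/(94844 + d(241, H(-17))) = 1/(94844 + 1/9) = 1/(853597/9) = 9/853597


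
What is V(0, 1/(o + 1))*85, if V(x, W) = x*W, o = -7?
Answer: 0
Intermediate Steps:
V(x, W) = W*x
V(0, 1/(o + 1))*85 = (0/(-7 + 1))*85 = (0/(-6))*85 = -⅙*0*85 = 0*85 = 0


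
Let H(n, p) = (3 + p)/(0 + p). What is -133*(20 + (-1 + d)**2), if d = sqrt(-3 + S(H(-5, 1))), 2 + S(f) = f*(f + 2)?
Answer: -5320 + 266*sqrt(19) ≈ -4160.5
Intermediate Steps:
H(n, p) = (3 + p)/p
S(f) = -2 + f*(2 + f) (S(f) = -2 + f*(f + 2) = -2 + f*(2 + f))
d = sqrt(19) (d = sqrt(-3 + (-2 + ((3 + 1)/1)**2 + 2*((3 + 1)/1))) = sqrt(-3 + (-2 + (1*4)**2 + 2*(1*4))) = sqrt(-3 + (-2 + 4**2 + 2*4)) = sqrt(-3 + (-2 + 16 + 8)) = sqrt(-3 + 22) = sqrt(19) ≈ 4.3589)
-133*(20 + (-1 + d)**2) = -133*(20 + (-1 + sqrt(19))**2) = -2660 - 133*(-1 + sqrt(19))**2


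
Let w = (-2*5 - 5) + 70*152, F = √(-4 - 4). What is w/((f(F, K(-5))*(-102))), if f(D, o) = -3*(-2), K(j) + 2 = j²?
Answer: -625/36 ≈ -17.361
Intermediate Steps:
K(j) = -2 + j²
F = 2*I*√2 (F = √(-8) = 2*I*√2 ≈ 2.8284*I)
f(D, o) = 6
w = 10625 (w = (-10 - 5) + 10640 = -15 + 10640 = 10625)
w/((f(F, K(-5))*(-102))) = 10625/((6*(-102))) = 10625/(-612) = 10625*(-1/612) = -625/36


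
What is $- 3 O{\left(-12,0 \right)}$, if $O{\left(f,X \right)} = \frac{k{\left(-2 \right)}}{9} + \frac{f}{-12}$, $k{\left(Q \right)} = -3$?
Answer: $-2$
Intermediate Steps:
$O{\left(f,X \right)} = - \frac{1}{3} - \frac{f}{12}$ ($O{\left(f,X \right)} = - \frac{3}{9} + \frac{f}{-12} = \left(-3\right) \frac{1}{9} + f \left(- \frac{1}{12}\right) = - \frac{1}{3} - \frac{f}{12}$)
$- 3 O{\left(-12,0 \right)} = - 3 \left(- \frac{1}{3} - -1\right) = - 3 \left(- \frac{1}{3} + 1\right) = \left(-3\right) \frac{2}{3} = -2$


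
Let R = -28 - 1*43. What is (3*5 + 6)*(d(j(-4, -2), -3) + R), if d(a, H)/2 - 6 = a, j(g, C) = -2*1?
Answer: -1323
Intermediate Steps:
R = -71 (R = -28 - 43 = -71)
j(g, C) = -2
d(a, H) = 12 + 2*a
(3*5 + 6)*(d(j(-4, -2), -3) + R) = (3*5 + 6)*((12 + 2*(-2)) - 71) = (15 + 6)*((12 - 4) - 71) = 21*(8 - 71) = 21*(-63) = -1323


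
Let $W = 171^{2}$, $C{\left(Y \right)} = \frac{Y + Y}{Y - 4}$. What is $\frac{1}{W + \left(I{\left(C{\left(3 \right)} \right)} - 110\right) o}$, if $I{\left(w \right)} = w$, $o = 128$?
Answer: $\frac{1}{14393} \approx 6.9478 \cdot 10^{-5}$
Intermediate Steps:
$C{\left(Y \right)} = \frac{2 Y}{-4 + Y}$
$W = 29241$
$\frac{1}{W + \left(I{\left(C{\left(3 \right)} \right)} - 110\right) o} = \frac{1}{29241 + \left(2 \cdot 3 \frac{1}{-4 + 3} - 110\right) 128} = \frac{1}{29241 + \left(2 \cdot 3 \frac{1}{-1} - 110\right) 128} = \frac{1}{29241 + \left(2 \cdot 3 \left(-1\right) - 110\right) 128} = \frac{1}{29241 + \left(-6 - 110\right) 128} = \frac{1}{29241 - 14848} = \frac{1}{14393}$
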